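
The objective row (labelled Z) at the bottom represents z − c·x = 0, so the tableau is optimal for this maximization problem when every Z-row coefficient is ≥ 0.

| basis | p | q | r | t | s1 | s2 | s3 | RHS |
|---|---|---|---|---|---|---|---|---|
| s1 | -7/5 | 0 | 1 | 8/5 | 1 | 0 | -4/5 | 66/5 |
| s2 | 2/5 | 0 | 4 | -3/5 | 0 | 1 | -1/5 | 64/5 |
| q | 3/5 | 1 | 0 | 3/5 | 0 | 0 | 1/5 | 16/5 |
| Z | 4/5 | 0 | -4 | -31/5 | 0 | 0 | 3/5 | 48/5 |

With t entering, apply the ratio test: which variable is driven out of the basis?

q

Column t entries and ratios — s1: (66/5)/(8/5) = 33/4; s2: -3/5 ≤ 0, skip; q: (16/5)/(3/5) = 16/3.
Smallest ratio is 16/3 in the row of q, so q leaves.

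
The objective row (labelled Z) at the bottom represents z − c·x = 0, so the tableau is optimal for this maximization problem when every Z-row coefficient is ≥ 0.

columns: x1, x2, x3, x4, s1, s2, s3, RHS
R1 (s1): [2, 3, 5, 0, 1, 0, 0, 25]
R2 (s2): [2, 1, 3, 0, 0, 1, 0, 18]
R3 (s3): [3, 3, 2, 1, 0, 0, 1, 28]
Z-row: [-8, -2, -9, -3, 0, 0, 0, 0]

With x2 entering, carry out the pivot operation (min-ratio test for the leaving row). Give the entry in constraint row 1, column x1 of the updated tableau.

Ratio test on column x2 — row 1: 25/3 = 25/3; row 2: 18/1 = 18; row 3: 28/3 = 28/3. Minimum is 25/3 at row 1 (s1 leaves); pivot element 3.
Divide row 1 by 3; eliminate column x2 from the other rows.
In the new row 1, the x1 entry is the old entry divided by the pivot: 2/3 = 2/3.

2/3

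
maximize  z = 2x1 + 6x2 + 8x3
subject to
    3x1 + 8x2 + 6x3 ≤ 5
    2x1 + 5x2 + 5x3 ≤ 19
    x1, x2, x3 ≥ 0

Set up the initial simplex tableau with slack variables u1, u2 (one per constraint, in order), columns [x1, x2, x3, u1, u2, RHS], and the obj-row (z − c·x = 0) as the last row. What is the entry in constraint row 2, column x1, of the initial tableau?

2

Constraint 2 has coefficient 2 on x1.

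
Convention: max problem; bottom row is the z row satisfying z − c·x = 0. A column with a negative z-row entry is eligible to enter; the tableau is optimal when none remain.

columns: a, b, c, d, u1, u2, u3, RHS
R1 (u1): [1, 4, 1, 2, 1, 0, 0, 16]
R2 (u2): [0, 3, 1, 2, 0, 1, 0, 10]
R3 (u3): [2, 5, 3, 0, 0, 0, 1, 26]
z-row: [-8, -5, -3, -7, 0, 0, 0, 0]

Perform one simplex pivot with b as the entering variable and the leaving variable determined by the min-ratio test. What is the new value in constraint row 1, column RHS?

8/3

Ratio test on column b — row 1: 16/4 = 4; row 2: 10/3 = 10/3; row 3: 26/5 = 26/5. Minimum is 10/3 at row 2 (u2 leaves); pivot element 3.
Divide row 2 by 3; eliminate column b from the other rows.
Row 1 update in column RHS: 16 − 4·(10/3) = 8/3.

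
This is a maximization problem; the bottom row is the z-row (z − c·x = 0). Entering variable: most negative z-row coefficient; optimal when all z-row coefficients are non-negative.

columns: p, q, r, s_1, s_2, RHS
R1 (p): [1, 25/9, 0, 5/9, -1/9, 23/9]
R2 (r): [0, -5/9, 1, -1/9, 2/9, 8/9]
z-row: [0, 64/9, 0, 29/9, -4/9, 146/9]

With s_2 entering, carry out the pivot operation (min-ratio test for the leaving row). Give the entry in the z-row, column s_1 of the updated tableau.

3

Ratio test on column s_2 — row 1: entry -1/9 ≤ 0; row 2: (8/9)/(2/9) = 4. Minimum is 4 at row 2 (r leaves); pivot element 2/9.
Divide row 2 by 2/9; eliminate column s_2 from the other rows.
z-row update in column s_1: 29/9 − (-4/9)·(-1/2) = 3.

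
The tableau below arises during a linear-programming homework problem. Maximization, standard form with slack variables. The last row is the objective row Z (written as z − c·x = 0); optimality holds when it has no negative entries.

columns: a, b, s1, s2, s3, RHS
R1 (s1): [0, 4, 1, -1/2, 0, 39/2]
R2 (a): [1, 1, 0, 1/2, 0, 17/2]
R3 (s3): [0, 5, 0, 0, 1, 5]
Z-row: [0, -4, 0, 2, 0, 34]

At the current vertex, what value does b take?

b is not in the basis, so in the current basic feasible solution b = 0.

0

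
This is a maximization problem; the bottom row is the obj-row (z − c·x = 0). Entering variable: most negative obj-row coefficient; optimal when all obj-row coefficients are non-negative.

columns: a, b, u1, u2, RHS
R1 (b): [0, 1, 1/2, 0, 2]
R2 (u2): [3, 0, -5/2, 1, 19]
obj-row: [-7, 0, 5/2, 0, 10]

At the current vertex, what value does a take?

a is not in the basis, so in the current basic feasible solution a = 0.

0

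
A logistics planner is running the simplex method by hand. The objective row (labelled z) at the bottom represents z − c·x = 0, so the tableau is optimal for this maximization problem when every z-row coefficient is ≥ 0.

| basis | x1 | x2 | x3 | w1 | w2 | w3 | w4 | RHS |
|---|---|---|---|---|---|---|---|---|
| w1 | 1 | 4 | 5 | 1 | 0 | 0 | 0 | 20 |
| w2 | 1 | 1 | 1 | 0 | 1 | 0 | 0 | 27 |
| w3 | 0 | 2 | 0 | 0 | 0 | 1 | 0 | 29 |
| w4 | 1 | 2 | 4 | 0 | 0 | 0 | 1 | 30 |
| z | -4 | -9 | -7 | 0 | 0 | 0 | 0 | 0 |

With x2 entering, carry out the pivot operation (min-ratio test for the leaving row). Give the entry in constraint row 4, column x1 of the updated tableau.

Ratio test on column x2 — row 1: 20/4 = 5; row 2: 27/1 = 27; row 3: 29/2 = 29/2; row 4: 30/2 = 15. Minimum is 5 at row 1 (w1 leaves); pivot element 4.
Divide row 1 by 4; eliminate column x2 from the other rows.
Row 4 update in column x1: 1 − 2·(1/4) = 1/2.

1/2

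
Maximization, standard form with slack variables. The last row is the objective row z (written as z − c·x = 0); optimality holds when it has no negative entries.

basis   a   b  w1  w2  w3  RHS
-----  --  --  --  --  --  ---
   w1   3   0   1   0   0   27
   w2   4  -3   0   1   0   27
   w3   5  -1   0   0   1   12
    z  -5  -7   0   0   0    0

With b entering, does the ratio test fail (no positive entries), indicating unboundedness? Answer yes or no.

Every constraint-row entry in column b is ≤ 0, so increasing b is unbounded.

yes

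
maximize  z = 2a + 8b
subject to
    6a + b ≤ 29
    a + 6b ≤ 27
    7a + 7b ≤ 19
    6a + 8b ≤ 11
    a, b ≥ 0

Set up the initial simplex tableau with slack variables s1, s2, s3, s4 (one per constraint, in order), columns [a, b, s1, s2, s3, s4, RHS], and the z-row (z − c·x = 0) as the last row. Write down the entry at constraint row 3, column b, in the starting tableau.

Constraint 3 has coefficient 7 on b.

7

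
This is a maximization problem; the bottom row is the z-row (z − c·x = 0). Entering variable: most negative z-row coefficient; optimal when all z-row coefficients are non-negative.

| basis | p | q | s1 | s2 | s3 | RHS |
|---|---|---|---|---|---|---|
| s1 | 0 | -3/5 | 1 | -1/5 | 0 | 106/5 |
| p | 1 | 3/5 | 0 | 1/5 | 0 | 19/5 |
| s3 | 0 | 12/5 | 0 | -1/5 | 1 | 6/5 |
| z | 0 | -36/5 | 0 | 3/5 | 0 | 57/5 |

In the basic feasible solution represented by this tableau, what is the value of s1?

s1 is basic (row 1); its value is the RHS of that row, 106/5.

106/5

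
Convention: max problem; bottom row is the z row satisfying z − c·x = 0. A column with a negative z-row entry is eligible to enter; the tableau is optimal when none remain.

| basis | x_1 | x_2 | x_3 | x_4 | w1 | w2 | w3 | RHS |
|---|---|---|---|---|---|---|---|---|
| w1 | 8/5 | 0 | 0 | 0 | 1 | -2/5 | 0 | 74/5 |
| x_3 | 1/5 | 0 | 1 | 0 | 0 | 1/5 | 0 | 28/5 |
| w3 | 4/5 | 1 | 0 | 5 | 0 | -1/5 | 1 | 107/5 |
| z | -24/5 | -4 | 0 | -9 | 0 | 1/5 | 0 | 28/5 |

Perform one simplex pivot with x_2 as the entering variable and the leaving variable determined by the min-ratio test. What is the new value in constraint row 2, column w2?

1/5

Ratio test on column x_2 — row 1: entry 0 ≤ 0; row 2: entry 0 ≤ 0; row 3: (107/5)/1 = 107/5. Minimum is 107/5 at row 3 (w3 leaves); pivot element 1.
Divide row 3 by 1; eliminate column x_2 from the other rows.
Row 2 update in column w2: 1/5 − 0·(-1/5) = 1/5.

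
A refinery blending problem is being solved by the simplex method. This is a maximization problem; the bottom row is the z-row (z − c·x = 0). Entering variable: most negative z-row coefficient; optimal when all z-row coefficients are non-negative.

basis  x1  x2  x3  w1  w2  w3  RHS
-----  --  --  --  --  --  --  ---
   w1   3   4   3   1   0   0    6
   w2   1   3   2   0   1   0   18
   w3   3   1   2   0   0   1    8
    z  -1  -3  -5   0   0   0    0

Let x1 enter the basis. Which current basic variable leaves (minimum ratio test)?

w1

Column x1 entries and ratios — w1: 6/3 = 2; w2: 18/1 = 18; w3: 8/3 = 8/3.
Smallest ratio is 2 in the row of w1, so w1 leaves.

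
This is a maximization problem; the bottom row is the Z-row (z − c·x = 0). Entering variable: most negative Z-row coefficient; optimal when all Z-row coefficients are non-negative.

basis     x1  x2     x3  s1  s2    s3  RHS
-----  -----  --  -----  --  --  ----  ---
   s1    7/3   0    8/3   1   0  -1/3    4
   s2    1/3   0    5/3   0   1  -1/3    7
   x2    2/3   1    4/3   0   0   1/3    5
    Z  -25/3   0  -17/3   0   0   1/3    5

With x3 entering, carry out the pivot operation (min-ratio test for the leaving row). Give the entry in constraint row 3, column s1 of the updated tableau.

-1/2

Ratio test on column x3 — row 1: 4/(8/3) = 3/2; row 2: 7/(5/3) = 21/5; row 3: 5/(4/3) = 15/4. Minimum is 3/2 at row 1 (s1 leaves); pivot element 8/3.
Divide row 1 by 8/3; eliminate column x3 from the other rows.
Row 3 update in column s1: 0 − (4/3)·(3/8) = -1/2.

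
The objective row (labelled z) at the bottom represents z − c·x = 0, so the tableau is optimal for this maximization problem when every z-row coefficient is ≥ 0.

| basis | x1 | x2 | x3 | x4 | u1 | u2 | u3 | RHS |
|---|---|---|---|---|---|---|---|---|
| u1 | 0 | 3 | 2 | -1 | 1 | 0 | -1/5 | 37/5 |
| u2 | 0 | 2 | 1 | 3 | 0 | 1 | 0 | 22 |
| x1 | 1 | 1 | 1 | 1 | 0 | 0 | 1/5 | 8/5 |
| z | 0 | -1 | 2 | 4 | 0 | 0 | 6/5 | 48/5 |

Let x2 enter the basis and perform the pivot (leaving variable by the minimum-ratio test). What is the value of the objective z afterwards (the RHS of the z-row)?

56/5

Ratio test on column x2 — row 1: (37/5)/3 = 37/15; row 2: 22/2 = 11; row 3: (8/5)/1 = 8/5. Minimum is 8/5 at row 3 (x1 leaves); pivot element 1.
Pivot on row 3; the z-row RHS becomes 48/5 − (-1)·(8/5) = 56/5.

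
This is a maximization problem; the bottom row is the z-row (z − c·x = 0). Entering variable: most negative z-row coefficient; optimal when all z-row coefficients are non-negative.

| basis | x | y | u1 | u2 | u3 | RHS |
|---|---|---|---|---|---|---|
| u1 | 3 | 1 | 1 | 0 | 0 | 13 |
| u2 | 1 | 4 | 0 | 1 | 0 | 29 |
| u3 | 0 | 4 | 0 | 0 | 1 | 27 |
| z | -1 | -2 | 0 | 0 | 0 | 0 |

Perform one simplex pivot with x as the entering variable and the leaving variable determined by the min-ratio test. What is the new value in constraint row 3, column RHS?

27

Ratio test on column x — row 1: 13/3 = 13/3; row 2: 29/1 = 29; row 3: entry 0 ≤ 0. Minimum is 13/3 at row 1 (u1 leaves); pivot element 3.
Divide row 1 by 3; eliminate column x from the other rows.
Row 3 update in column RHS: 27 − 0·(13/3) = 27.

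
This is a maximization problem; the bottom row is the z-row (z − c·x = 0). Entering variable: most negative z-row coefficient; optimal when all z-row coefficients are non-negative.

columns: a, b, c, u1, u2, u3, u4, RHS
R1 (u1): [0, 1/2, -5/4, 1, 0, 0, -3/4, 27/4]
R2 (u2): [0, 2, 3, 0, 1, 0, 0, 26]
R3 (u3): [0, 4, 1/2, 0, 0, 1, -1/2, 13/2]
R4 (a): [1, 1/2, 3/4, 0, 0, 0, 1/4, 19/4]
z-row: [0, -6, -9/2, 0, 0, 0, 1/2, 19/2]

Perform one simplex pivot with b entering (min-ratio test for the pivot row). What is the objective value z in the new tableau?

Ratio test on column b — row 1: (27/4)/(1/2) = 27/2; row 2: 26/2 = 13; row 3: (13/2)/4 = 13/8; row 4: (19/4)/(1/2) = 19/2. Minimum is 13/8 at row 3 (u3 leaves); pivot element 4.
Pivot on row 3; the z-row RHS becomes 19/2 − (-6)·(13/8) = 77/4.

77/4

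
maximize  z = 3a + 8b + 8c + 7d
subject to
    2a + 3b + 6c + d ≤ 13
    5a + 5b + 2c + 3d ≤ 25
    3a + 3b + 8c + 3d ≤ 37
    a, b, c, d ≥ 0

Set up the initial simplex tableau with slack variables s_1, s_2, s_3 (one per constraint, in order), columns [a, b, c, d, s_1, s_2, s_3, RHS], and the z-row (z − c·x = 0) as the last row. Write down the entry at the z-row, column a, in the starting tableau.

-3

The z-row carries the negated objective coefficients: the a entry is -3.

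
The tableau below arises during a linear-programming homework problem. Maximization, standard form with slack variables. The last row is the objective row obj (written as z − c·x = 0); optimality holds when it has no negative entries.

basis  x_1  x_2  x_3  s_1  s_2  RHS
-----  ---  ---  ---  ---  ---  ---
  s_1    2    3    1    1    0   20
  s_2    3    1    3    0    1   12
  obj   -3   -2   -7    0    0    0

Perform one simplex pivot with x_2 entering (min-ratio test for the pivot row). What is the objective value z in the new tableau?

Ratio test on column x_2 — row 1: 20/3 = 20/3; row 2: 12/1 = 12. Minimum is 20/3 at row 1 (s_1 leaves); pivot element 3.
Pivot on row 1; the obj-row RHS becomes 0 − (-2)·(20/3) = 40/3.

40/3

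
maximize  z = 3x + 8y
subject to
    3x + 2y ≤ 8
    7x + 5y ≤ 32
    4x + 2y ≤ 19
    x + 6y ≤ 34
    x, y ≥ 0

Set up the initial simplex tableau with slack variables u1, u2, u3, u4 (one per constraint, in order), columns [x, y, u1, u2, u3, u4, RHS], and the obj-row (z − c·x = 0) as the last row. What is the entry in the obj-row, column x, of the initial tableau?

The obj-row carries the negated objective coefficients: the x entry is -3.

-3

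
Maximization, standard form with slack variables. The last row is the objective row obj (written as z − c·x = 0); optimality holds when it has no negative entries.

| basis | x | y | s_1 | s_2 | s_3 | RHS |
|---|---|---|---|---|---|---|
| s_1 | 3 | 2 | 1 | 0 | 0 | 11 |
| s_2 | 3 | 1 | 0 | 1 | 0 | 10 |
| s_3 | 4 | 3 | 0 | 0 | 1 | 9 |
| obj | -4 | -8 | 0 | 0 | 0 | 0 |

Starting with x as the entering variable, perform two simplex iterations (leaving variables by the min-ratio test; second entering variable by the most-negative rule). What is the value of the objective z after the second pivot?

24

Ratio test on column x — row 1: 11/3 = 11/3; row 2: 10/3 = 10/3; row 3: 9/4 = 9/4. Minimum is 9/4 at row 3 (s_3 leaves); pivot element 4.
Pivot on row 3; the obj-row RHS becomes 0 − (-4)·(9/4) = 9.
Next entering variable (most negative obj-row entry -5): y.
Ratio test on column y — row 1: entry -1/4 ≤ 0; row 2: entry -5/4 ≤ 0; row 3: (9/4)/(3/4) = 3. Minimum is 3 at row 3 (x leaves); pivot element 3/4.
After the second pivot the obj-row RHS is 9 − (-5)·3 = 24.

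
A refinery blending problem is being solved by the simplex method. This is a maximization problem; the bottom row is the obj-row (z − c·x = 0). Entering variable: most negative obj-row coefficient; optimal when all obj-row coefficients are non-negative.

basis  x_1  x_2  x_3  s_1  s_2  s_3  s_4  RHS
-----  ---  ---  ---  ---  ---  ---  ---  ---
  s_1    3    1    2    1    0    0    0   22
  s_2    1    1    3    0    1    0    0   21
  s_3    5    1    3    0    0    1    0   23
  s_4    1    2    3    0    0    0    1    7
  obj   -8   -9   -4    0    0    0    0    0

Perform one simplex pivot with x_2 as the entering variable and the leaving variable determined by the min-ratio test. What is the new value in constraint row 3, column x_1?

Ratio test on column x_2 — row 1: 22/1 = 22; row 2: 21/1 = 21; row 3: 23/1 = 23; row 4: 7/2 = 7/2. Minimum is 7/2 at row 4 (s_4 leaves); pivot element 2.
Divide row 4 by 2; eliminate column x_2 from the other rows.
Row 3 update in column x_1: 5 − 1·(1/2) = 9/2.

9/2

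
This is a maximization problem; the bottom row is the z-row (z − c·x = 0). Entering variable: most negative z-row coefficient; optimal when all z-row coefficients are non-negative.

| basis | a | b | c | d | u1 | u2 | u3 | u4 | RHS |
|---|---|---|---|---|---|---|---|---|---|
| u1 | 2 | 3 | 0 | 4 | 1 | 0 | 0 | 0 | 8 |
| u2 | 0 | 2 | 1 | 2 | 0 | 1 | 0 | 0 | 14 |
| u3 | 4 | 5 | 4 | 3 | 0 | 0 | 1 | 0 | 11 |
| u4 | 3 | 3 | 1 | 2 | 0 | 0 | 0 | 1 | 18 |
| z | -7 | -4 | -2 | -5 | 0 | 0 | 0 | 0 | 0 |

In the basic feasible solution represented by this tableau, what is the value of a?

0

a is not in the basis, so in the current basic feasible solution a = 0.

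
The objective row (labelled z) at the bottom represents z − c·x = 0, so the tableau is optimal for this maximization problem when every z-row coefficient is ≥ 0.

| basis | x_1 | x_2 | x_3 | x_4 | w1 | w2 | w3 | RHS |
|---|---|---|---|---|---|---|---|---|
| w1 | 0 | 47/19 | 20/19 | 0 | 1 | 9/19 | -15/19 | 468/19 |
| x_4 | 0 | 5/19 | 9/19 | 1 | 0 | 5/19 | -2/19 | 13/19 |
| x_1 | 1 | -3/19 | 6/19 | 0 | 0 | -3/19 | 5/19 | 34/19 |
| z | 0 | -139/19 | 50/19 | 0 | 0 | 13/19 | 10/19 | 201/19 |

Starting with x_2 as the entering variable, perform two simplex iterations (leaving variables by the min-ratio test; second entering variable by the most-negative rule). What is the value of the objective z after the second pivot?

56

Ratio test on column x_2 — row 1: (468/19)/(47/19) = 468/47; row 2: (13/19)/(5/19) = 13/5; row 3: entry -3/19 ≤ 0. Minimum is 13/5 at row 2 (x_4 leaves); pivot element 5/19.
Pivot on row 2; the z-row RHS becomes 201/19 − (-139/19)·(13/5) = 148/5.
Next entering variable (most negative z-row entry -12/5): w3.
Ratio test on column w3 — row 1: (91/5)/(1/5) = 91; row 2: entry -2/5 ≤ 0; row 3: (11/5)/(1/5) = 11. Minimum is 11 at row 3 (x_1 leaves); pivot element 1/5.
After the second pivot the z-row RHS is 148/5 − (-12/5)·11 = 56.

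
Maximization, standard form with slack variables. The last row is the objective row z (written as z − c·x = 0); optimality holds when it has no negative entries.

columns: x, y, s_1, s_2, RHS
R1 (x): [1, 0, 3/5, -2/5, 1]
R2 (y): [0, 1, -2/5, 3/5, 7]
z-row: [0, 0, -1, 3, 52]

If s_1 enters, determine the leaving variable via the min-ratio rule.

Column s_1 entries and ratios — x: 1/(3/5) = 5/3; y: -2/5 ≤ 0, skip.
Smallest ratio is 5/3 in the row of x, so x leaves.

x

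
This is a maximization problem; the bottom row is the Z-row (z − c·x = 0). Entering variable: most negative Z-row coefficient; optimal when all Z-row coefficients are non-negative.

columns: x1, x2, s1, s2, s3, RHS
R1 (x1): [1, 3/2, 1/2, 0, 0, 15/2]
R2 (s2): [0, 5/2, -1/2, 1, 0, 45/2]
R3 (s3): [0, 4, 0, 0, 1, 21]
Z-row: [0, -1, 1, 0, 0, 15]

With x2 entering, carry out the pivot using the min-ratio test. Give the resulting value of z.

20

Ratio test on column x2 — row 1: (15/2)/(3/2) = 5; row 2: (45/2)/(5/2) = 9; row 3: 21/4 = 21/4. Minimum is 5 at row 1 (x1 leaves); pivot element 3/2.
Pivot on row 1; the Z-row RHS becomes 15 − (-1)·5 = 20.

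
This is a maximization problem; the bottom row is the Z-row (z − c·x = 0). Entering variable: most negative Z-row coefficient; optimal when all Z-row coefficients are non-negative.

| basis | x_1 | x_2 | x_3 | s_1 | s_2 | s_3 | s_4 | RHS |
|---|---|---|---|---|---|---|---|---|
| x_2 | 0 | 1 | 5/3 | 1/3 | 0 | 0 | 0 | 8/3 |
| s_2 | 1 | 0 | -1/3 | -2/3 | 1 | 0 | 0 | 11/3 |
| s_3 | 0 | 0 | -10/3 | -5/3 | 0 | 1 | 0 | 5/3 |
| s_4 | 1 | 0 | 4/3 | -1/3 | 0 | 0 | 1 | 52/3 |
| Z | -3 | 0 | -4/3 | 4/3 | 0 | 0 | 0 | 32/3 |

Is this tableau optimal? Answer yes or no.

The Z-row has a negative entry -3 in column x_1, so it is not optimal.

no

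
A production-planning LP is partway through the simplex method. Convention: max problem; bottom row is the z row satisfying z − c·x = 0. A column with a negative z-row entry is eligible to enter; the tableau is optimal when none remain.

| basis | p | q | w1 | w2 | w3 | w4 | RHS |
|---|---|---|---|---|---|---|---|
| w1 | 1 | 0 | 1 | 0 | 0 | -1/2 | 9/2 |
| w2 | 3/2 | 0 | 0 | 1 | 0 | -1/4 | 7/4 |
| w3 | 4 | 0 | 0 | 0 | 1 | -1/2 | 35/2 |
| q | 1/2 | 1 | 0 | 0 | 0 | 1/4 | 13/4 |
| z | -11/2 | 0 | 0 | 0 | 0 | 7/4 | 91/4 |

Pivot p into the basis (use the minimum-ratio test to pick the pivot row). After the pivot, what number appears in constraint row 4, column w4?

Ratio test on column p — row 1: (9/2)/1 = 9/2; row 2: (7/4)/(3/2) = 7/6; row 3: (35/2)/4 = 35/8; row 4: (13/4)/(1/2) = 13/2. Minimum is 7/6 at row 2 (w2 leaves); pivot element 3/2.
Divide row 2 by 3/2; eliminate column p from the other rows.
Row 4 update in column w4: 1/4 − (1/2)·(-1/6) = 1/3.

1/3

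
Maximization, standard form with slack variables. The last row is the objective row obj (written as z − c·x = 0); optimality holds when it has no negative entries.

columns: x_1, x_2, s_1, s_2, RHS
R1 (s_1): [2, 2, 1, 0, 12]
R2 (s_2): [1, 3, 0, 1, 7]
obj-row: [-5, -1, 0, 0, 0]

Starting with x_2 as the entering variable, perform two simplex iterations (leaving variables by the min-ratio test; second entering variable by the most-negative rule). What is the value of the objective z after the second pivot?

28

Ratio test on column x_2 — row 1: 12/2 = 6; row 2: 7/3 = 7/3. Minimum is 7/3 at row 2 (s_2 leaves); pivot element 3.
Pivot on row 2; the obj-row RHS becomes 0 − (-1)·(7/3) = 7/3.
Next entering variable (most negative obj-row entry -14/3): x_1.
Ratio test on column x_1 — row 1: (22/3)/(4/3) = 11/2; row 2: (7/3)/(1/3) = 7. Minimum is 11/2 at row 1 (s_1 leaves); pivot element 4/3.
After the second pivot the obj-row RHS is 7/3 − (-14/3)·(11/2) = 28.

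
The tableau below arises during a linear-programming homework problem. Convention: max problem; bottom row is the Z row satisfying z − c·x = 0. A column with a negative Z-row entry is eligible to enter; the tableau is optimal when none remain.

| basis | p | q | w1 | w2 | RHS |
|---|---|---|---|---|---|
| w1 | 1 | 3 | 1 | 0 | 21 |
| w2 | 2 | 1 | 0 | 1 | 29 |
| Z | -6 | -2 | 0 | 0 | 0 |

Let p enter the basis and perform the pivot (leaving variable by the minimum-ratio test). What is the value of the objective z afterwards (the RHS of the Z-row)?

Ratio test on column p — row 1: 21/1 = 21; row 2: 29/2 = 29/2. Minimum is 29/2 at row 2 (w2 leaves); pivot element 2.
Pivot on row 2; the Z-row RHS becomes 0 − (-6)·(29/2) = 87.

87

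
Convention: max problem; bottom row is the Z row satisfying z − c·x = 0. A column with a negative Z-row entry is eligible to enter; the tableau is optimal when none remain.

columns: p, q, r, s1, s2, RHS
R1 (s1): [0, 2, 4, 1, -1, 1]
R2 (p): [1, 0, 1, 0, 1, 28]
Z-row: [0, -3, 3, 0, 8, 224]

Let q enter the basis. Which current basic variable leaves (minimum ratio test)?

Column q entries and ratios — s1: 1/2 = 1/2; p: 0 ≤ 0, skip.
Smallest ratio is 1/2 in the row of s1, so s1 leaves.

s1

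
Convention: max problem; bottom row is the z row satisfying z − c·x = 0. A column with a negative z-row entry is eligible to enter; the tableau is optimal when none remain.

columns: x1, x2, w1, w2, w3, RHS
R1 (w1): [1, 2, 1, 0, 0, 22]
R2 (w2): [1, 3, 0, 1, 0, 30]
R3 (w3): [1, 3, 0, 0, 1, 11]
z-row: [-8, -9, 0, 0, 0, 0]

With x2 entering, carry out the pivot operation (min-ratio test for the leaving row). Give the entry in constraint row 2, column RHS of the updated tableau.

19

Ratio test on column x2 — row 1: 22/2 = 11; row 2: 30/3 = 10; row 3: 11/3 = 11/3. Minimum is 11/3 at row 3 (w3 leaves); pivot element 3.
Divide row 3 by 3; eliminate column x2 from the other rows.
Row 2 update in column RHS: 30 − 3·(11/3) = 19.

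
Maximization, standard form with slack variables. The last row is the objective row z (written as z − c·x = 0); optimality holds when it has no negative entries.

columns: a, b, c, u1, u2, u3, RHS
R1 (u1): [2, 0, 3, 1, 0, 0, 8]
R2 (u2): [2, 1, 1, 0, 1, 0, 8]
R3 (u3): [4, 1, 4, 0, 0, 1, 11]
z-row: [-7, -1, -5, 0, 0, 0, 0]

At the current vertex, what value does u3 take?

u3 is basic (row 3); its value is the RHS of that row, 11.

11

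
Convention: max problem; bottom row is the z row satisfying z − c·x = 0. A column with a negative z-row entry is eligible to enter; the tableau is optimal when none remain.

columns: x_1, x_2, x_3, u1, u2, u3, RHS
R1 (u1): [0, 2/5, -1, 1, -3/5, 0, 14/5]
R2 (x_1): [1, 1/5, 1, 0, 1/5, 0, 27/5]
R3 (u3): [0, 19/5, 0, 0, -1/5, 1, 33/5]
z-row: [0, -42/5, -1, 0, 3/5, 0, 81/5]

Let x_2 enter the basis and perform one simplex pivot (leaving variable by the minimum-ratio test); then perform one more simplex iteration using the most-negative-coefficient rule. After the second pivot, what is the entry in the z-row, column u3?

41/19

Ratio test on column x_2 — row 1: (14/5)/(2/5) = 7; row 2: (27/5)/(1/5) = 27; row 3: (33/5)/(19/5) = 33/19. Minimum is 33/19 at row 3 (u3 leaves); pivot element 19/5.
Divide row 3 by 19/5; eliminate column x_2 from the other rows.
Second iteration: most negative z-row entry is -1 in column x_3, so x_3 enters.
Ratio test on column x_3 — row 1: entry -1 ≤ 0; row 2: (96/19)/1 = 96/19; row 3: entry 0 ≤ 0. Minimum is 96/19 at row 2 (x_1 leaves); pivot element 1.
Divide row 2 by 1; eliminate column x_3 from the other rows.
After both pivots, the entry at the z-row, column u3 is 41/19.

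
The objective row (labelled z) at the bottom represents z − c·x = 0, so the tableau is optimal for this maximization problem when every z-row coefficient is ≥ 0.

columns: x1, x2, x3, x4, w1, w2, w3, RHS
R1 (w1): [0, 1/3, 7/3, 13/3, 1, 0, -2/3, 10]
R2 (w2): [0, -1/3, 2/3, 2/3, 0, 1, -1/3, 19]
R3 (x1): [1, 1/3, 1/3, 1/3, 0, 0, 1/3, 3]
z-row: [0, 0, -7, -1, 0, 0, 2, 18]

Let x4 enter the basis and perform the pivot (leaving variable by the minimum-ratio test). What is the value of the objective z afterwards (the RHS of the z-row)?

264/13

Ratio test on column x4 — row 1: 10/(13/3) = 30/13; row 2: 19/(2/3) = 57/2; row 3: 3/(1/3) = 9. Minimum is 30/13 at row 1 (w1 leaves); pivot element 13/3.
Pivot on row 1; the z-row RHS becomes 18 − (-1)·(30/13) = 264/13.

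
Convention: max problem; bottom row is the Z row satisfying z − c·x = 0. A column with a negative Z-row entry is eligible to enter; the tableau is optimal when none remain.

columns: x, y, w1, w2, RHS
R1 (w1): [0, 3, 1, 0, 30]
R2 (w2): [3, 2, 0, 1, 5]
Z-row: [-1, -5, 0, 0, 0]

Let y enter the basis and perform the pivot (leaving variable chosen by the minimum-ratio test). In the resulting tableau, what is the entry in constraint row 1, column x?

Ratio test on column y — row 1: 30/3 = 10; row 2: 5/2 = 5/2. Minimum is 5/2 at row 2 (w2 leaves); pivot element 2.
Divide row 2 by 2; eliminate column y from the other rows.
Row 1 update in column x: 0 − 3·(3/2) = -9/2.

-9/2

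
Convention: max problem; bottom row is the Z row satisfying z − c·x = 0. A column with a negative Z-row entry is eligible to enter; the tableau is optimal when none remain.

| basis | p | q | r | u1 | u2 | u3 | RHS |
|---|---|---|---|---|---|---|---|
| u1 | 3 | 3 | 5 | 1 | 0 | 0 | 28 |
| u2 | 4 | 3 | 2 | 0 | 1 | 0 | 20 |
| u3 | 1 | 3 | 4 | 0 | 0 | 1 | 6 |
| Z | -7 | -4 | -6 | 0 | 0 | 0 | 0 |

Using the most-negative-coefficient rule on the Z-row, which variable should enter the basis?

p

Negative Z-row entries: p: -7, q: -4, r: -6.
The most negative is -7 in column p, so p enters.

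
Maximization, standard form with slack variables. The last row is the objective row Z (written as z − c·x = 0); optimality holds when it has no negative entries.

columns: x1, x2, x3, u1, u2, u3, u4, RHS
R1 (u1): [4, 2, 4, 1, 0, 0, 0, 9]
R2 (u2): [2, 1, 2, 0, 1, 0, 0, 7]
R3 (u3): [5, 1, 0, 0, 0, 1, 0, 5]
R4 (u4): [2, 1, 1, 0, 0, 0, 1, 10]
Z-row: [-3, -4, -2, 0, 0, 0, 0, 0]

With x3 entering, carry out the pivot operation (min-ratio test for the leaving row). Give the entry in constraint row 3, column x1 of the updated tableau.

5

Ratio test on column x3 — row 1: 9/4 = 9/4; row 2: 7/2 = 7/2; row 3: entry 0 ≤ 0; row 4: 10/1 = 10. Minimum is 9/4 at row 1 (u1 leaves); pivot element 4.
Divide row 1 by 4; eliminate column x3 from the other rows.
Row 3 update in column x1: 5 − 0·1 = 5.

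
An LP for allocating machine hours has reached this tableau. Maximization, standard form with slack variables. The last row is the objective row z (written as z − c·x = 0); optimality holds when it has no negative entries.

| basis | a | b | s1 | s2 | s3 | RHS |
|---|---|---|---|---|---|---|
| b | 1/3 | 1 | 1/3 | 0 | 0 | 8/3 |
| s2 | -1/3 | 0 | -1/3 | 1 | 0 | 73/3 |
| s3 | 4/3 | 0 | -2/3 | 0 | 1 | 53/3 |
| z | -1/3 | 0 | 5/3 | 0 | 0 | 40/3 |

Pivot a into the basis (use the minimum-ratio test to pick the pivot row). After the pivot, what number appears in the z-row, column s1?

Ratio test on column a — row 1: (8/3)/(1/3) = 8; row 2: entry -1/3 ≤ 0; row 3: (53/3)/(4/3) = 53/4. Minimum is 8 at row 1 (b leaves); pivot element 1/3.
Divide row 1 by 1/3; eliminate column a from the other rows.
z-row update in column s1: 5/3 − (-1/3)·1 = 2.

2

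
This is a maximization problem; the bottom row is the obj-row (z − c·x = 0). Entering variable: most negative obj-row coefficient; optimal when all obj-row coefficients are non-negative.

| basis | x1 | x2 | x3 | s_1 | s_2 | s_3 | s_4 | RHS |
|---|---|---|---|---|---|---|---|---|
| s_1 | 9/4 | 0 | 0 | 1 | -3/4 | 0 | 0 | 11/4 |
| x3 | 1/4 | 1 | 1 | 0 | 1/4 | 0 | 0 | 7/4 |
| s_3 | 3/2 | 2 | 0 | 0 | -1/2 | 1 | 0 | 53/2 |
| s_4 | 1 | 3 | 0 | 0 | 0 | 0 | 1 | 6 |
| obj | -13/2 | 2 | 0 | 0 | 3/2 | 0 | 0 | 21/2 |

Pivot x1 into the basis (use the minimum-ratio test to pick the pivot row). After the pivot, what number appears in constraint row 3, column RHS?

Ratio test on column x1 — row 1: (11/4)/(9/4) = 11/9; row 2: (7/4)/(1/4) = 7; row 3: (53/2)/(3/2) = 53/3; row 4: 6/1 = 6. Minimum is 11/9 at row 1 (s_1 leaves); pivot element 9/4.
Divide row 1 by 9/4; eliminate column x1 from the other rows.
Row 3 update in column RHS: 53/2 − (3/2)·(11/9) = 74/3.

74/3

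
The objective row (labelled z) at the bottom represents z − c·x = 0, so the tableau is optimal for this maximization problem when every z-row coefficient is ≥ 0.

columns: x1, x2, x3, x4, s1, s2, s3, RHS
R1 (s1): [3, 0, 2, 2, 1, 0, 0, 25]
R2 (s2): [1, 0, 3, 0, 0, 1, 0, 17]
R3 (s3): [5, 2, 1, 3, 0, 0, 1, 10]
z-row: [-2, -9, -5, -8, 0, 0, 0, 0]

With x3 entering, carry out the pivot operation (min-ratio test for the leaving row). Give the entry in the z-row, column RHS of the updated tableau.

85/3

Ratio test on column x3 — row 1: 25/2 = 25/2; row 2: 17/3 = 17/3; row 3: 10/1 = 10. Minimum is 17/3 at row 2 (s2 leaves); pivot element 3.
Divide row 2 by 3; eliminate column x3 from the other rows.
z-row update in column RHS: 0 − (-5)·(17/3) = 85/3.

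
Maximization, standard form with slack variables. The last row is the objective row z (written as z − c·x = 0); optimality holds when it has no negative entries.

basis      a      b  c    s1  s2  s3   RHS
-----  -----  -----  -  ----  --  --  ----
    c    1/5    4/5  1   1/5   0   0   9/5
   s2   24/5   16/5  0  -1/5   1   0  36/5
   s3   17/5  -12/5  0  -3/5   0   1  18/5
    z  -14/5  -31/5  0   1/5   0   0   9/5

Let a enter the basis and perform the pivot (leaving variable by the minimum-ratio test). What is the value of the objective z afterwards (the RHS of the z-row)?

81/17

Ratio test on column a — row 1: (9/5)/(1/5) = 9; row 2: (36/5)/(24/5) = 3/2; row 3: (18/5)/(17/5) = 18/17. Minimum is 18/17 at row 3 (s3 leaves); pivot element 17/5.
Pivot on row 3; the z-row RHS becomes 9/5 − (-14/5)·(18/17) = 81/17.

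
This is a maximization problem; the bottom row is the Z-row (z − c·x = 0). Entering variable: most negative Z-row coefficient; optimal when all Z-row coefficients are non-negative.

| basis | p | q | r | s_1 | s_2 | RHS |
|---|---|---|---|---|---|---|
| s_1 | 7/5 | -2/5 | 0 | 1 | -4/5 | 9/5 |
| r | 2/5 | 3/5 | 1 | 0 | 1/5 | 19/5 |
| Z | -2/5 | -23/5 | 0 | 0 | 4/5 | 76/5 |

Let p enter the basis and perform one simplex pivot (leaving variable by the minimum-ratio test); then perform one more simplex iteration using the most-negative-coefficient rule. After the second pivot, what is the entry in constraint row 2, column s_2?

3/5

Ratio test on column p — row 1: (9/5)/(7/5) = 9/7; row 2: (19/5)/(2/5) = 19/2. Minimum is 9/7 at row 1 (s_1 leaves); pivot element 7/5.
Divide row 1 by 7/5; eliminate column p from the other rows.
Second iteration: most negative Z-row entry is -33/7 in column q, so q enters.
Ratio test on column q — row 1: entry -2/7 ≤ 0; row 2: (23/7)/(5/7) = 23/5. Minimum is 23/5 at row 2 (r leaves); pivot element 5/7.
Divide row 2 by 5/7; eliminate column q from the other rows.
After both pivots, the entry at constraint row 2, column s_2 is 3/5.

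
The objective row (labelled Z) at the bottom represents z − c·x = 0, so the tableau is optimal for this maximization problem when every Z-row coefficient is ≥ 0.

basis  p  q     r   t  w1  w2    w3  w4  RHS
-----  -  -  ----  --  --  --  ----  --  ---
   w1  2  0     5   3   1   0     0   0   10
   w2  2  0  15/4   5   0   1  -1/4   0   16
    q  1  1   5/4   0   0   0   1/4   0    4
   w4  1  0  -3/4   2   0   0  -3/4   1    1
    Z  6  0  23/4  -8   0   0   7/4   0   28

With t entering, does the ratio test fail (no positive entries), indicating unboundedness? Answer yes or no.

no

Column t has positive entries in row(s) 1, 2, 4, so the ratio test bounds it — not unbounded.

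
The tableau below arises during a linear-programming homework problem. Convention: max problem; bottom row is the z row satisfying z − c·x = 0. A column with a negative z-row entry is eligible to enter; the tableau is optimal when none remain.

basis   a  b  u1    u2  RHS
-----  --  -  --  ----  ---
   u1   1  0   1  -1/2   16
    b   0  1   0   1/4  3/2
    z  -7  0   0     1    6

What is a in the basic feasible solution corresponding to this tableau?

a is not in the basis, so in the current basic feasible solution a = 0.

0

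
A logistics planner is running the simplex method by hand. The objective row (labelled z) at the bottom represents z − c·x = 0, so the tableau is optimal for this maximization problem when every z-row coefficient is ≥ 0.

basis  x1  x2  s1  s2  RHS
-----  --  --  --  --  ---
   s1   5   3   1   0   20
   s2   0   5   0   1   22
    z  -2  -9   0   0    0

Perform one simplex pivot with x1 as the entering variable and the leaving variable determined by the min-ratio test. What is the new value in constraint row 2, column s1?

Ratio test on column x1 — row 1: 20/5 = 4; row 2: entry 0 ≤ 0. Minimum is 4 at row 1 (s1 leaves); pivot element 5.
Divide row 1 by 5; eliminate column x1 from the other rows.
Row 2 update in column s1: 0 − 0·(1/5) = 0.

0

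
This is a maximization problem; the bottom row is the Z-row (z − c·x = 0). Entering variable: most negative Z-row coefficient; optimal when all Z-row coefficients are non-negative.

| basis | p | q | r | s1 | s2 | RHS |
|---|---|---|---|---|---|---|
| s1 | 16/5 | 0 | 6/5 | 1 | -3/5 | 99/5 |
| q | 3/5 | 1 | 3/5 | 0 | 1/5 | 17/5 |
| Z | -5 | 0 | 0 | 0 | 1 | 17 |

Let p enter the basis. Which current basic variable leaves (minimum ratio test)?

q

Column p entries and ratios — s1: (99/5)/(16/5) = 99/16; q: (17/5)/(3/5) = 17/3.
Smallest ratio is 17/3 in the row of q, so q leaves.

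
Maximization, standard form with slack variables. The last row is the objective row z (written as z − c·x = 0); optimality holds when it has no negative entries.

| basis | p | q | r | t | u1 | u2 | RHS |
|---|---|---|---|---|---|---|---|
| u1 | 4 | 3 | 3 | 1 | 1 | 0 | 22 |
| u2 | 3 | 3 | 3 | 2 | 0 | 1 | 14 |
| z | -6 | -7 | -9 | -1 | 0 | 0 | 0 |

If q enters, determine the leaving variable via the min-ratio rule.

u2

Column q entries and ratios — u1: 22/3 = 22/3; u2: 14/3 = 14/3.
Smallest ratio is 14/3 in the row of u2, so u2 leaves.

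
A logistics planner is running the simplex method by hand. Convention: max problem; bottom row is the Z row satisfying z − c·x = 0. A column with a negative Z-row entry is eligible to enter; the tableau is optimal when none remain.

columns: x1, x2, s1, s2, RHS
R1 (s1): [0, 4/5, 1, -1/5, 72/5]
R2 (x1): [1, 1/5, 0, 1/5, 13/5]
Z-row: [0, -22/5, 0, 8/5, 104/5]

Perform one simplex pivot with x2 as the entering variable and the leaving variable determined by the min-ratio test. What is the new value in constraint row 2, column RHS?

Ratio test on column x2 — row 1: (72/5)/(4/5) = 18; row 2: (13/5)/(1/5) = 13. Minimum is 13 at row 2 (x1 leaves); pivot element 1/5.
Divide row 2 by 1/5; eliminate column x2 from the other rows.
In the new row 2, the RHS entry is the old entry divided by the pivot: (13/5)/(1/5) = 13.

13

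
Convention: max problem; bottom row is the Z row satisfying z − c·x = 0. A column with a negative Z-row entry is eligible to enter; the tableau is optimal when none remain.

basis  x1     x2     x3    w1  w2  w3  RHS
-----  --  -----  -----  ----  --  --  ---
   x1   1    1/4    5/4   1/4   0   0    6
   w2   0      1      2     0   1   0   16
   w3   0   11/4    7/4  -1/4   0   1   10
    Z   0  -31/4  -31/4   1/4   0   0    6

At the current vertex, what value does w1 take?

0

w1 is not in the basis, so in the current basic feasible solution w1 = 0.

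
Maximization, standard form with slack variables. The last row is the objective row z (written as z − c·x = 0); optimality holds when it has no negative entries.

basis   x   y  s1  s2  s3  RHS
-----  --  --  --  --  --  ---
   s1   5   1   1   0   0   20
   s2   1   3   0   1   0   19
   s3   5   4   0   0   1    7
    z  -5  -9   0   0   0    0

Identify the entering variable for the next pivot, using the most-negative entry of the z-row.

y

Negative z-row entries: x: -5, y: -9.
The most negative is -9 in column y, so y enters.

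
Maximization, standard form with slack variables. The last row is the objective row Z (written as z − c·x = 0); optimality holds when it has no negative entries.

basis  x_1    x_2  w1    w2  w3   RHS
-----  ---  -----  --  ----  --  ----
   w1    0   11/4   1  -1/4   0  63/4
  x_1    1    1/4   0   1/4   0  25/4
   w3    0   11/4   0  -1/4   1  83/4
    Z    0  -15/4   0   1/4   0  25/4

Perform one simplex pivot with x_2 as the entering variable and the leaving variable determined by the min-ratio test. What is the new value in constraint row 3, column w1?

-1

Ratio test on column x_2 — row 1: (63/4)/(11/4) = 63/11; row 2: (25/4)/(1/4) = 25; row 3: (83/4)/(11/4) = 83/11. Minimum is 63/11 at row 1 (w1 leaves); pivot element 11/4.
Divide row 1 by 11/4; eliminate column x_2 from the other rows.
Row 3 update in column w1: 0 − (11/4)·(4/11) = -1.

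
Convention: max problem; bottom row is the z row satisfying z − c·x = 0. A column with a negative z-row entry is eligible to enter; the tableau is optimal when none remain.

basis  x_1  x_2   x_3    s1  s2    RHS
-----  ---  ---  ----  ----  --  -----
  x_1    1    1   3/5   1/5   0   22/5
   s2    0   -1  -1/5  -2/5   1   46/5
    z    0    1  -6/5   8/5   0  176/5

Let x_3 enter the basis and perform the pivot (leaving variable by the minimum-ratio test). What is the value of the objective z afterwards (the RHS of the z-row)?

44

Ratio test on column x_3 — row 1: (22/5)/(3/5) = 22/3; row 2: entry -1/5 ≤ 0. Minimum is 22/3 at row 1 (x_1 leaves); pivot element 3/5.
Pivot on row 1; the z-row RHS becomes 176/5 − (-6/5)·(22/3) = 44.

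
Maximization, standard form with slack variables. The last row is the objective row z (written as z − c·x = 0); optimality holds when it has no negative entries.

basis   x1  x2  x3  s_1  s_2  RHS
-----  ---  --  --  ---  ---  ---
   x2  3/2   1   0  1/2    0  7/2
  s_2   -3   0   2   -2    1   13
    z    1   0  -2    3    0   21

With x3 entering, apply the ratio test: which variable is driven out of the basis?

s_2

Column x3 entries and ratios — x2: 0 ≤ 0, skip; s_2: 13/2 = 13/2.
Smallest ratio is 13/2 in the row of s_2, so s_2 leaves.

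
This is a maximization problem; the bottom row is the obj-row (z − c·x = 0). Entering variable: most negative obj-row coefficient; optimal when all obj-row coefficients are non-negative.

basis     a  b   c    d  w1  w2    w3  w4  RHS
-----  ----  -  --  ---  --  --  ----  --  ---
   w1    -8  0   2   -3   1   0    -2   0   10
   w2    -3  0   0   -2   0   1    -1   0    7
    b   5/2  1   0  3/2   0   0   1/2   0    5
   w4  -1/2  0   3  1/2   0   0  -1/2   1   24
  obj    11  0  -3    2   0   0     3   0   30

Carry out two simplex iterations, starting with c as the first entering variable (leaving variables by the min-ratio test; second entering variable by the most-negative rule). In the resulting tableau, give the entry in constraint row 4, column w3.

Ratio test on column c — row 1: 10/2 = 5; row 2: entry 0 ≤ 0; row 3: entry 0 ≤ 0; row 4: 24/3 = 8. Minimum is 5 at row 1 (w1 leaves); pivot element 2.
Divide row 1 by 2; eliminate column c from the other rows.
Second iteration: most negative obj-row entry is -5/2 in column d, so d enters.
Ratio test on column d — row 1: entry -3/2 ≤ 0; row 2: entry -2 ≤ 0; row 3: 5/(3/2) = 10/3; row 4: 9/5 = 9/5. Minimum is 9/5 at row 4 (w4 leaves); pivot element 5.
Divide row 4 by 5; eliminate column d from the other rows.
After both pivots, the entry at constraint row 4, column w3 is 1/2.

1/2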